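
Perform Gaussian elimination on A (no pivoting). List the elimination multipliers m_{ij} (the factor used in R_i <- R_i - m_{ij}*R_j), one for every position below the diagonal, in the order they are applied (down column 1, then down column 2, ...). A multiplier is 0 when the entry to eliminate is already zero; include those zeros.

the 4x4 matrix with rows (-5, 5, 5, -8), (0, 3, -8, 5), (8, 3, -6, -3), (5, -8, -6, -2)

multipliers: 0, -8/5, -1, 11/3, -1, -27/94

Forward elimination:
R2: entry in column 1 is already 0 -> m_{21} = 0 (no row operation needed)
R3 <- R3 - (-8/5)*R1:  [     0     11      2  -79/5 ]
R4 <- R4 - (-1)*R1:  [   0   -3   -1  -10 ]
R3 <- R3 - (11/3)*R2:  [       0        0     94/3  -512/15 ]
R4 <- R4 - (-1)*R2:  [  0   0  -9  -5 ]
R4 <- R4 - (-27/94)*R3:  [         0          0          0  -3479/235 ]
Multipliers (in order of application): m_{21} = 0, m_{31} = -8/5, m_{41} = -1, m_{32} = 11/3, m_{42} = -1, m_{43} = -27/94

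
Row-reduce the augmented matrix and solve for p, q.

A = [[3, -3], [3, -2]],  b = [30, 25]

Forward elimination on [A|b]:
R2 <- R2 - (1)*R1:  [  0   1  -5 ]
Row echelon form:
[ 3  -3  |  30 ]
[ 0   1  |  -5 ]
Back-substitution:
q = (-5) / 1 = -5
p = (30 - (-3)*(-5)) / 3 = 5

(5, -5)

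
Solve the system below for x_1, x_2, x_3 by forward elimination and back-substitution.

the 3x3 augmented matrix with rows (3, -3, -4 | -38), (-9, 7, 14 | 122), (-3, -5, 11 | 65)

(-5, 1, 5)

Forward elimination on [A|b]:
R2 <- R2 - (-3)*R1:  [  0  -2   2   8 ]
R3 <- R3 - (-1)*R1:  [  0  -8   7  27 ]
R3 <- R3 - (4)*R2:  [  0   0  -1  -5 ]
Row echelon form:
[ 3  -3  -4  |  -38 ]
[ 0  -2   2  |    8 ]
[ 0   0  -1  |   -5 ]
Back-substitution:
x_3 = (-5) / -1 = 5
x_2 = (8 - (2)*(5)) / -2 = 1
x_1 = (-38 - (-3)*(1) - (-4)*(5)) / 3 = -5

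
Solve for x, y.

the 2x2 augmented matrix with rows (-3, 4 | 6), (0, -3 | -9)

Forward elimination on [A|b]:
Row echelon form:
[ -3   4  |   6 ]
[  0  -3  |  -9 ]
Back-substitution:
y = (-9) / -3 = 3
x = (6 - (4)*(3)) / -3 = 2

(2, 3)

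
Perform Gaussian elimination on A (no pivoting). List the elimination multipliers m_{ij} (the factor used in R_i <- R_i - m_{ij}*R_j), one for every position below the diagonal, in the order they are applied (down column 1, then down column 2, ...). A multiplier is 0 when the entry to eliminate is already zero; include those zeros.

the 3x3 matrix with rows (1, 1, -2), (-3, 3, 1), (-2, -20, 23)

Forward elimination:
R2 <- R2 - (-3)*R1:  [  0   6  -5 ]
R3 <- R3 - (-2)*R1:  [   0  -18   19 ]
R3 <- R3 - (-3)*R2:  [ 0  0  4 ]
Multipliers (in order of application): m_{21} = -3, m_{31} = -2, m_{32} = -3

multipliers: -3, -2, -3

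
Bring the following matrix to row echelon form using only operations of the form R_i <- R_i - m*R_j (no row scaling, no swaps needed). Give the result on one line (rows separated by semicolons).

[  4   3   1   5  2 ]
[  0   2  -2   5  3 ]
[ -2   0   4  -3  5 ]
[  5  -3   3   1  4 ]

REF = [4 3 1 5 2; 0 2 -2 5 3; 0 0 6 -17/4 15/4; 0 0 0 97/12 59/4]

Forward elimination:
R3 <- R3 - (-1/2)*R1:  [    0   3/2   9/2  -1/2     6 ]
R4 <- R4 - (5/4)*R1:  [     0  -27/4    7/4  -21/4    3/2 ]
R3 <- R3 - (3/4)*R2:  [     0      0      6  -17/4   15/4 ]
R4 <- R4 - (-27/8)*R2:  [    0     0    -5  93/8  93/8 ]
R4 <- R4 - (-5/6)*R3:  [     0      0      0  97/12   59/4 ]
Row echelon form:
[ 4  3   1      5     2 ]
[ 0  2  -2      5     3 ]
[ 0  0   6  -17/4  15/4 ]
[ 0  0   0  97/12  59/4 ]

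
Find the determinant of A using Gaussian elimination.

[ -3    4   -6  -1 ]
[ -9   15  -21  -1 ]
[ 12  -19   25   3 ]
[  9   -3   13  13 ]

det(A) = 108

Forward elimination:
R2 <- R2 - (3)*R1:  [  0   3  -3   2 ]
R3 <- R3 - (-4)*R1:  [  0  -3   1  -1 ]
R4 <- R4 - (-3)*R1:  [  0   9  -5  10 ]
R3 <- R3 - (-1)*R2:  [  0   0  -2   1 ]
R4 <- R4 - (3)*R2:  [ 0  0  4  4 ]
R4 <- R4 - (-2)*R3:  [ 0  0  0  6 ]
Upper-triangular form:
[ -3  4  -6  -1 ]
[  0  3  -3   2 ]
[  0  0  -2   1 ]
[  0  0   0   6 ]
det(A) = (-1)^0 * (-3) * (3) * (-2) * (6) = 108  (0 row swaps -> sign +1)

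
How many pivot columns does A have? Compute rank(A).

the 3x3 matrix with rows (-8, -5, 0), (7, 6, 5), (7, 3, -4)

Row reduction:
R2 <- R2 - (-7/8)*R1:  [    0  13/8     5 ]
R3 <- R3 - (-7/8)*R1:  [     0  -11/8     -4 ]
R3 <- R3 - (-11/13)*R2:  [    0     0  3/13 ]
Row echelon form:
[ -8    -5     0 ]
[  0  13/8     5 ]
[  0     0  3/13 ]
Nonzero rows / pivot columns: 3

rank(A) = 3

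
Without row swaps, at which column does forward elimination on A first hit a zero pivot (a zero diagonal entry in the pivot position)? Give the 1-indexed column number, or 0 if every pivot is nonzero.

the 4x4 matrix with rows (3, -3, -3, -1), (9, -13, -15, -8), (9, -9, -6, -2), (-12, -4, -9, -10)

first zero-pivot column = 0

Naive forward elimination:
R2 <- R2 - (3)*R1:  [  0  -4  -6  -5 ]
R3 <- R3 - (3)*R1:  [ 0  0  3  1 ]
R4 <- R4 - (-4)*R1:  [   0  -16  -21  -14 ]
R4 <- R4 - (4)*R2:  [ 0  0  3  6 ]
R4 <- R4 - (1)*R3:  [ 0  0  0  5 ]
All pivots nonzero; naive elimination completes without hitting a zero pivot.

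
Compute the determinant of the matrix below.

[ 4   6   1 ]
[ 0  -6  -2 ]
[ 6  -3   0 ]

det(A) = -60

Forward elimination:
R3 <- R3 - (3/2)*R1:  [    0   -12  -3/2 ]
R3 <- R3 - (2)*R2:  [   0    0  5/2 ]
Upper-triangular form:
[ 4   6    1 ]
[ 0  -6   -2 ]
[ 0   0  5/2 ]
det(A) = (-1)^0 * (4) * (-6) * (5/2) = -60  (0 row swaps -> sign +1)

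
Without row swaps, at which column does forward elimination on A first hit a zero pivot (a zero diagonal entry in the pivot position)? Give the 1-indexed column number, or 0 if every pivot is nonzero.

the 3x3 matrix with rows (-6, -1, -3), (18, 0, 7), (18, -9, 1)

first zero-pivot column = 3

Naive forward elimination:
R2 <- R2 - (-3)*R1:  [  0  -3  -2 ]
R3 <- R3 - (-3)*R1:  [   0  -12   -8 ]
R3 <- R3 - (4)*R2:  [ 0  0  0 ]
Matrix at this point:
[ -6  -1  -3 ]
[  0  -3  -2 ]
[  0   0   0 ]
Pivot entry (3,3) in the last row is zero and there are no rows below to swap with -> zero pivot in column 3 (A is singular).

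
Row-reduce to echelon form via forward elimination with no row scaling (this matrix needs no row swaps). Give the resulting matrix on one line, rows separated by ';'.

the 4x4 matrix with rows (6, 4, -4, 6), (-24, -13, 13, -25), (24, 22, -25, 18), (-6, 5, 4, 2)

REF = [6 4 -4 6; 0 3 -3 -1; 0 0 -3 -4; 0 0 0 -1]

Forward elimination:
R2 <- R2 - (-4)*R1:  [  0   3  -3  -1 ]
R3 <- R3 - (4)*R1:  [  0   6  -9  -6 ]
R4 <- R4 - (-1)*R1:  [ 0  9  0  8 ]
R3 <- R3 - (2)*R2:  [  0   0  -3  -4 ]
R4 <- R4 - (3)*R2:  [  0   0   9  11 ]
R4 <- R4 - (-3)*R3:  [  0   0   0  -1 ]
Row echelon form:
[ 6  4  -4   6 ]
[ 0  3  -3  -1 ]
[ 0  0  -3  -4 ]
[ 0  0   0  -1 ]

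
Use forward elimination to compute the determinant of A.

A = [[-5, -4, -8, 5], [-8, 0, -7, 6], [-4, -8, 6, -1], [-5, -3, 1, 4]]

Forward elimination:
R2 <- R2 - (8/5)*R1:  [    0  32/5  29/5    -2 ]
R3 <- R3 - (4/5)*R1:  [     0  -24/5   62/5     -5 ]
R4 <- R4 - (1)*R1:  [  0   1   9  -1 ]
R3 <- R3 - (-3/4)*R2:  [     0      0   67/4  -13/2 ]
R4 <- R4 - (5/32)*R2:  [      0       0  259/32  -11/16 ]
R4 <- R4 - (259/536)*R3:  [        0         0         0  1315/536 ]
Upper-triangular form:
[ -5    -4    -8         5 ]
[  0  32/5  29/5        -2 ]
[  0     0  67/4     -13/2 ]
[  0     0     0  1315/536 ]
det(A) = (-1)^0 * (-5) * (32/5) * (67/4) * (1315/536) = -1315  (0 row swaps -> sign +1)

det(A) = -1315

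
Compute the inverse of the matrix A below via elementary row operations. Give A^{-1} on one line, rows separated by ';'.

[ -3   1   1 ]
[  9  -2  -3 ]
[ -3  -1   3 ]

inverse = [3/2 2/3 1/6; 3 1 0; 5/2 1 1/2]

Gauss-Jordan on [A | I]:
R1 <- (1/-3)*R1:  [    1  -1/3  -1/3  |  -1/3     0     0 ]
R2 <- R2 - (9)*R1:  [ 0  1  0  |  3  1  0 ]
R3 <- R3 - (-3)*R1:  [  0  -2   2  |  -1   0   1 ]
R1 <- R1 - (-1/3)*R2:  [    1     0  -1/3  |   2/3   1/3     0 ]
R3 <- R3 - (-2)*R2:  [ 0  0  2  |  5  2  1 ]
R3 <- (1/2)*R3:  [   0    0    1  |  5/2    1  1/2 ]
R1 <- R1 - (-1/3)*R3:  [   1    0    0  |  3/2  2/3  1/6 ]
Right block of [I | A^{-1}] is the inverse:
[ 3/2  2/3  1/6 ]
[   3    1    0 ]
[ 5/2    1  1/2 ]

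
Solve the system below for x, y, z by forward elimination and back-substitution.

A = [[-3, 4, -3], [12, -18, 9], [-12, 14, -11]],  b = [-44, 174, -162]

Forward elimination on [A|b]:
R2 <- R2 - (-4)*R1:  [  0  -2  -3  -2 ]
R3 <- R3 - (4)*R1:  [  0  -2   1  14 ]
R3 <- R3 - (1)*R2:  [  0   0   4  16 ]
Row echelon form:
[ -3   4  -3  |  -44 ]
[  0  -2  -3  |   -2 ]
[  0   0   4  |   16 ]
Back-substitution:
z = (16) / 4 = 4
y = (-2 - (-3)*(4)) / -2 = -5
x = (-44 - (4)*(-5) - (-3)*(4)) / -3 = 4

(4, -5, 4)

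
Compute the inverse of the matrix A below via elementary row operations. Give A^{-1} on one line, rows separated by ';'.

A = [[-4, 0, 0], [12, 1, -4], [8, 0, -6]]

inverse = [-1/4 0 0; 5/3 1 -2/3; -1/3 0 -1/6]

Gauss-Jordan on [A | I]:
R1 <- (1/-4)*R1:  [    1     0     0  |  -1/4     0     0 ]
R2 <- R2 - (12)*R1:  [  0   1  -4  |   3   1   0 ]
R3 <- R3 - (8)*R1:  [  0   0  -6  |   2   0   1 ]
R3 <- (1/-6)*R3:  [    0     0     1  |  -1/3     0  -1/6 ]
R2 <- R2 - (-4)*R3:  [    0     1     0  |   5/3     1  -2/3 ]
Right block of [I | A^{-1}] is the inverse:
[ -1/4  0     0 ]
[  5/3  1  -2/3 ]
[ -1/3  0  -1/6 ]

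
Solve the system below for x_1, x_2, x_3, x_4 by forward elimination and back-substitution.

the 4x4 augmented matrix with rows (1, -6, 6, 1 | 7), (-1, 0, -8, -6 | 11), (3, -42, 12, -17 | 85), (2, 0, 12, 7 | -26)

(-3, -5, -4, 4)

Forward elimination on [A|b]:
R2 <- R2 - (-1)*R1:  [  0  -6  -2  -5  18 ]
R3 <- R3 - (3)*R1:  [   0  -24   -6  -20   64 ]
R4 <- R4 - (2)*R1:  [   0   12    0    5  -40 ]
R3 <- R3 - (4)*R2:  [  0   0   2   0  -8 ]
R4 <- R4 - (-2)*R2:  [  0   0  -4  -5  -4 ]
R4 <- R4 - (-2)*R3:  [   0    0    0   -5  -20 ]
Row echelon form:
[ 1  -6   6   1  |    7 ]
[ 0  -6  -2  -5  |   18 ]
[ 0   0   2   0  |   -8 ]
[ 0   0   0  -5  |  -20 ]
Back-substitution:
x_4 = (-20) / -5 = 4
x_3 = (-8) / 2 = -4
x_2 = (18 - (-2)*(-4) - (-5)*(4)) / -6 = -5
x_1 = (7 - (-6)*(-5) - (6)*(-4) - (1)*(4)) / 1 = -3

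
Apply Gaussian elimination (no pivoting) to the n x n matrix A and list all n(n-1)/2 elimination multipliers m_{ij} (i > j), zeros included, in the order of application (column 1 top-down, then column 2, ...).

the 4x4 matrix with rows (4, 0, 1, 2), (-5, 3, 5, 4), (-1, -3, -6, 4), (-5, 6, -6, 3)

Forward elimination:
R2 <- R2 - (-5/4)*R1:  [    0     3  25/4  13/2 ]
R3 <- R3 - (-1/4)*R1:  [     0     -3  -23/4    9/2 ]
R4 <- R4 - (-5/4)*R1:  [     0      6  -19/4   11/2 ]
R3 <- R3 - (-1)*R2:  [   0    0  1/2   11 ]
R4 <- R4 - (2)*R2:  [     0      0  -69/4  -15/2 ]
R4 <- R4 - (-69/2)*R3:  [   0    0    0  372 ]
Multipliers (in order of application): m_{21} = -5/4, m_{31} = -1/4, m_{41} = -5/4, m_{32} = -1, m_{42} = 2, m_{43} = -69/2

multipliers: -5/4, -1/4, -5/4, -1, 2, -69/2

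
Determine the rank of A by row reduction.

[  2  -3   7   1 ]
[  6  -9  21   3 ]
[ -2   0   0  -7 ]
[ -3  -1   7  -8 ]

rank(A) = 3

Row reduction:
R2 <- R2 - (3)*R1:  [ 0  0  0  0 ]
R3 <- R3 - (-1)*R1:  [  0  -3   7  -6 ]
R4 <- R4 - (-3/2)*R1:  [     0  -11/2   35/2  -13/2 ]
R2 <-> R3   (pivot in column 2 was zero)
[ 2     -3     7      1 ]
[ 0     -3     7     -6 ]
[ 0      0     0      0 ]
[ 0  -11/2  35/2  -13/2 ]
R4 <- R4 - (11/6)*R2:  [    0     0  14/3   9/2 ]
R3 <-> R4   (pivot in column 3 was zero)
[ 2  -3     7    1 ]
[ 0  -3     7   -6 ]
[ 0   0  14/3  9/2 ]
[ 0   0     0    0 ]
Row echelon form:
[ 2  -3     7    1 ]
[ 0  -3     7   -6 ]
[ 0   0  14/3  9/2 ]
[ 0   0     0    0 ]
Nonzero rows / pivot columns: 3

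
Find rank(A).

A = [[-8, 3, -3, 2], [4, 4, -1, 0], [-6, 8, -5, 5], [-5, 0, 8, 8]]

Row reduction:
R2 <- R2 - (-1/2)*R1:  [    0  11/2  -5/2     1 ]
R3 <- R3 - (3/4)*R1:  [     0   23/4  -11/4    7/2 ]
R4 <- R4 - (5/8)*R1:  [     0  -15/8   79/8   27/4 ]
R3 <- R3 - (23/22)*R2:  [     0      0  -3/22  27/11 ]
R4 <- R4 - (-15/44)*R2:  [      0       0  397/44   78/11 ]
R4 <- R4 - (-397/6)*R3:  [     0      0      0  339/2 ]
Row echelon form:
[ -8     3     -3      2 ]
[  0  11/2   -5/2      1 ]
[  0     0  -3/22  27/11 ]
[  0     0      0  339/2 ]
Nonzero rows / pivot columns: 4

rank(A) = 4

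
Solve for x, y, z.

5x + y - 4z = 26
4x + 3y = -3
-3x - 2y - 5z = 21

Forward elimination on [A|b]:
R2 <- R2 - (4/5)*R1:  [      0    11/5    16/5  -119/5 ]
R3 <- R3 - (-3/5)*R1:  [     0   -7/5  -37/5  183/5 ]
R3 <- R3 - (-7/11)*R2:  [      0       0  -59/11  236/11 ]
Row echelon form:
[ 5     1      -4  |      26 ]
[ 0  11/5    16/5  |  -119/5 ]
[ 0     0  -59/11  |  236/11 ]
Back-substitution:
z = (236/11) / (-59/11) = -4
y = (-119/5 - (16/5)*(-4)) / (11/5) = -5
x = (26 - (1)*(-5) - (-4)*(-4)) / 5 = 3

(3, -5, -4)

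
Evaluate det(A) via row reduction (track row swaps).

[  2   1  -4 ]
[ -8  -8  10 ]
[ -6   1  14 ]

Forward elimination:
R2 <- R2 - (-4)*R1:  [  0  -4  -6 ]
R3 <- R3 - (-3)*R1:  [ 0  4  2 ]
R3 <- R3 - (-1)*R2:  [  0   0  -4 ]
Upper-triangular form:
[ 2   1  -4 ]
[ 0  -4  -6 ]
[ 0   0  -4 ]
det(A) = (-1)^0 * (2) * (-4) * (-4) = 32  (0 row swaps -> sign +1)

det(A) = 32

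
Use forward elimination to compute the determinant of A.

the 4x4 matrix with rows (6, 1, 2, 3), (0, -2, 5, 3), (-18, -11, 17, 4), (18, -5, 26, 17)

det(A) = 144

Forward elimination:
R3 <- R3 - (-3)*R1:  [  0  -8  23  13 ]
R4 <- R4 - (3)*R1:  [  0  -8  20   8 ]
R3 <- R3 - (4)*R2:  [ 0  0  3  1 ]
R4 <- R4 - (4)*R2:  [  0   0   0  -4 ]
Upper-triangular form:
[ 6   1  2   3 ]
[ 0  -2  5   3 ]
[ 0   0  3   1 ]
[ 0   0  0  -4 ]
det(A) = (-1)^0 * (6) * (-2) * (3) * (-4) = 144  (0 row swaps -> sign +1)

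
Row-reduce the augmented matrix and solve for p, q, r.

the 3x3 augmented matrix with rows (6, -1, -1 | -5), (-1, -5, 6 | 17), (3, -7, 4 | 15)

Forward elimination on [A|b]:
R2 <- R2 - (-1/6)*R1:  [     0  -31/6   35/6   97/6 ]
R3 <- R3 - (1/2)*R1:  [     0  -13/2    9/2   35/2 ]
R3 <- R3 - (39/31)*R2:  [      0       0  -88/31  -88/31 ]
Row echelon form:
[ 6     -1      -1  |      -5 ]
[ 0  -31/6    35/6  |    97/6 ]
[ 0      0  -88/31  |  -88/31 ]
Back-substitution:
r = (-88/31) / (-88/31) = 1
q = (97/6 - (35/6)*(1)) / (-31/6) = -2
p = (-5 - (-1)*(-2) - (-1)*(1)) / 6 = -1

(-1, -2, 1)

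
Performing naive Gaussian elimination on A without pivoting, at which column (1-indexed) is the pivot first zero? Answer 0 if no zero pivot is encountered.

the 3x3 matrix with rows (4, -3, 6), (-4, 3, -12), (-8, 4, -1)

first zero-pivot column = 2

Naive forward elimination:
R2 <- R2 - (-1)*R1:  [  0   0  -6 ]
R3 <- R3 - (-2)*R1:  [  0  -2  11 ]
Matrix at this point:
[ 4  -3   6 ]
[ 0   0  -6 ]
[ 0  -2  11 ]
Pivot entry (2,2) is zero but row 3 has -2 in column 2 -> naive elimination stops; a row interchange (e.g. R2 <-> R3) would be required here.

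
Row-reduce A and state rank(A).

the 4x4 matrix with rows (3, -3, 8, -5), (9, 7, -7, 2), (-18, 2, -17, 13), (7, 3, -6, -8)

rank(A) = 3

Row reduction:
R2 <- R2 - (3)*R1:  [   0   16  -31   17 ]
R3 <- R3 - (-6)*R1:  [   0  -16   31  -17 ]
R4 <- R4 - (7/3)*R1:  [     0     10  -74/3   11/3 ]
R3 <- R3 - (-1)*R2:  [ 0  0  0  0 ]
R4 <- R4 - (5/8)*R2:  [       0        0  -127/24  -167/24 ]
R3 <-> R4   (pivot in column 3 was zero)
[ 3  -3        8       -5 ]
[ 0  16      -31       17 ]
[ 0   0  -127/24  -167/24 ]
[ 0   0        0        0 ]
Row echelon form:
[ 3  -3        8       -5 ]
[ 0  16      -31       17 ]
[ 0   0  -127/24  -167/24 ]
[ 0   0        0        0 ]
Nonzero rows / pivot columns: 3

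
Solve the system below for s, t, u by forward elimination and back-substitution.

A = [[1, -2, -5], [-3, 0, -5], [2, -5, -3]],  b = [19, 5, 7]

(5, 3, -4)

Forward elimination on [A|b]:
R2 <- R2 - (-3)*R1:  [   0   -6  -20   62 ]
R3 <- R3 - (2)*R1:  [   0   -1    7  -31 ]
R3 <- R3 - (1/6)*R2:  [      0       0    31/3  -124/3 ]
Row echelon form:
[ 1  -2    -5  |      19 ]
[ 0  -6   -20  |      62 ]
[ 0   0  31/3  |  -124/3 ]
Back-substitution:
u = (-124/3) / (31/3) = -4
t = (62 - (-20)*(-4)) / -6 = 3
s = (19 - (-2)*(3) - (-5)*(-4)) / 1 = 5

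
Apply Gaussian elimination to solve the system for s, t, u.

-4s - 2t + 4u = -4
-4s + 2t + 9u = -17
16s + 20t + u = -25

Forward elimination on [A|b]:
R2 <- R2 - (1)*R1:  [   0    4    5  -13 ]
R3 <- R3 - (-4)*R1:  [   0   12   17  -41 ]
R3 <- R3 - (3)*R2:  [  0   0   2  -2 ]
Row echelon form:
[ -4  -2  4  |   -4 ]
[  0   4  5  |  -13 ]
[  0   0  2  |   -2 ]
Back-substitution:
u = (-2) / 2 = -1
t = (-13 - (5)*(-1)) / 4 = -2
s = (-4 - (-2)*(-2) - (4)*(-1)) / -4 = 1

(1, -2, -1)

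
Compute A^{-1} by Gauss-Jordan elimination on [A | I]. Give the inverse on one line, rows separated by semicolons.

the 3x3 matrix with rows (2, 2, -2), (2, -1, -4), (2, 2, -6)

inverse = [7/12 1/3 -5/12; 1/6 -1/3 1/6; 1/4 0 -1/4]

Gauss-Jordan on [A | I]:
R1 <- (1/2)*R1:  [   1    1   -1  |  1/2    0    0 ]
R2 <- R2 - (2)*R1:  [  0  -3  -2  |  -1   1   0 ]
R3 <- R3 - (2)*R1:  [  0   0  -4  |  -1   0   1 ]
R2 <- (1/-3)*R2:  [    0     1   2/3  |   1/3  -1/3     0 ]
R1 <- R1 - (1)*R2:  [    1     0  -5/3  |   1/6   1/3     0 ]
R3 <- (1/-4)*R3:  [    0     0     1  |   1/4     0  -1/4 ]
R1 <- R1 - (-5/3)*R3:  [     1      0      0  |   7/12    1/3  -5/12 ]
R2 <- R2 - (2/3)*R3:  [    0     1     0  |   1/6  -1/3   1/6 ]
Right block of [I | A^{-1}] is the inverse:
[ 7/12   1/3  -5/12 ]
[  1/6  -1/3    1/6 ]
[  1/4     0   -1/4 ]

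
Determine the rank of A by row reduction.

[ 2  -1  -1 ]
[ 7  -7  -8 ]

Row reduction:
R2 <- R2 - (7/2)*R1:  [    0  -7/2  -9/2 ]
Row echelon form:
[ 2    -1    -1 ]
[ 0  -7/2  -9/2 ]
Nonzero rows / pivot columns: 2

rank(A) = 2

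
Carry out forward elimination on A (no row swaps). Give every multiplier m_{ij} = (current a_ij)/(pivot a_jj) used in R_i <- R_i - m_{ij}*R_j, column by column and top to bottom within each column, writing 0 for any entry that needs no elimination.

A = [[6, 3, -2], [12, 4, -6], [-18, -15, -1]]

Forward elimination:
R2 <- R2 - (2)*R1:  [  0  -2  -2 ]
R3 <- R3 - (-3)*R1:  [  0  -6  -7 ]
R3 <- R3 - (3)*R2:  [  0   0  -1 ]
Multipliers (in order of application): m_{21} = 2, m_{31} = -3, m_{32} = 3

multipliers: 2, -3, 3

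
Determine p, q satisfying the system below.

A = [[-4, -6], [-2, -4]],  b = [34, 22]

(-1, -5)

Forward elimination on [A|b]:
R2 <- R2 - (1/2)*R1:  [  0  -1   5 ]
Row echelon form:
[ -4  -6  |  34 ]
[  0  -1  |   5 ]
Back-substitution:
q = (5) / -1 = -5
p = (34 - (-6)*(-5)) / -4 = -1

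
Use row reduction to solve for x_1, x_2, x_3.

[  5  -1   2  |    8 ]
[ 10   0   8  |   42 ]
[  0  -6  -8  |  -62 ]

Forward elimination on [A|b]:
R2 <- R2 - (2)*R1:  [  0   2   4  26 ]
R3 <- R3 - (-3)*R2:  [  0   0   4  16 ]
Row echelon form:
[ 5  -1  2  |   8 ]
[ 0   2  4  |  26 ]
[ 0   0  4  |  16 ]
Back-substitution:
x_3 = (16) / 4 = 4
x_2 = (26 - (4)*(4)) / 2 = 5
x_1 = (8 - (-1)*(5) - (2)*(4)) / 5 = 1

(1, 5, 4)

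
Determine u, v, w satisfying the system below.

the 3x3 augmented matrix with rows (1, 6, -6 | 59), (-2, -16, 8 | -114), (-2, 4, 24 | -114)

(5, 4, -5)

Forward elimination on [A|b]:
R2 <- R2 - (-2)*R1:  [  0  -4  -4   4 ]
R3 <- R3 - (-2)*R1:  [  0  16  12   4 ]
R3 <- R3 - (-4)*R2:  [  0   0  -4  20 ]
Row echelon form:
[ 1   6  -6  |  59 ]
[ 0  -4  -4  |   4 ]
[ 0   0  -4  |  20 ]
Back-substitution:
w = (20) / -4 = -5
v = (4 - (-4)*(-5)) / -4 = 4
u = (59 - (6)*(4) - (-6)*(-5)) / 1 = 5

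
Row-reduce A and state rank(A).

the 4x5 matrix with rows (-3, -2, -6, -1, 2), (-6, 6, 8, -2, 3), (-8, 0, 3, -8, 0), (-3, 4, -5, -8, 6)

rank(A) = 4

Row reduction:
R2 <- R2 - (2)*R1:  [  0  10  20   0  -1 ]
R3 <- R3 - (8/3)*R1:  [     0   16/3     19  -16/3  -16/3 ]
R4 <- R4 - (1)*R1:  [  0   6   1  -7   4 ]
R3 <- R3 - (8/15)*R2:  [     0      0   25/3  -16/3  -24/5 ]
R4 <- R4 - (3/5)*R2:  [    0     0   -11    -7  23/5 ]
R4 <- R4 - (-33/25)*R3:  [        0         0         0   -351/25  -217/125 ]
Row echelon form:
[ -3  -2    -6       -1         2 ]
[  0  10    20        0        -1 ]
[  0   0  25/3    -16/3     -24/5 ]
[  0   0     0  -351/25  -217/125 ]
Nonzero rows / pivot columns: 4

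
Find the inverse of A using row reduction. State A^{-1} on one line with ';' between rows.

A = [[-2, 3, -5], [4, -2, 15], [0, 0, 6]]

Gauss-Jordan on [A | I]:
R1 <- (1/-2)*R1:  [    1  -3/2   5/2  |  -1/2     0     0 ]
R2 <- R2 - (4)*R1:  [ 0  4  5  |  2  1  0 ]
R2 <- (1/4)*R2:  [   0    1  5/4  |  1/2  1/4    0 ]
R1 <- R1 - (-3/2)*R2:  [    1     0  35/8  |   1/4   3/8     0 ]
R3 <- (1/6)*R3:  [   0    0    1  |    0    0  1/6 ]
R1 <- R1 - (35/8)*R3:  [      1       0       0  |     1/4     3/8  -35/48 ]
R2 <- R2 - (5/4)*R3:  [     0      1      0  |    1/2    1/4  -5/24 ]
Right block of [I | A^{-1}] is the inverse:
[ 1/4  3/8  -35/48 ]
[ 1/2  1/4   -5/24 ]
[   0    0     1/6 ]

inverse = [1/4 3/8 -35/48; 1/2 1/4 -5/24; 0 0 1/6]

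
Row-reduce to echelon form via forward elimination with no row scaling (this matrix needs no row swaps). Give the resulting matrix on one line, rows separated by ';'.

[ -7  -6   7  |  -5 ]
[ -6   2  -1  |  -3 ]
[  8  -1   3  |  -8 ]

REF = [-7 -6 7 -5; 0 50/7 -7 9/7; 0 0 33/10 -123/10]

Forward elimination:
R2 <- R2 - (6/7)*R1:  [    0  50/7    -7   9/7 ]
R3 <- R3 - (-8/7)*R1:  [     0  -55/7     11  -96/7 ]
R3 <- R3 - (-11/10)*R2:  [       0        0    33/10  -123/10 ]
Row echelon form:
[ -7    -6      7  |       -5 ]
[  0  50/7     -7  |      9/7 ]
[  0     0  33/10  |  -123/10 ]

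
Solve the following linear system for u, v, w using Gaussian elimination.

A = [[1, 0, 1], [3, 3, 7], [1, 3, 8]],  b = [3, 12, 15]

(0, -3, 3)

Forward elimination on [A|b]:
R2 <- R2 - (3)*R1:  [ 0  3  4  3 ]
R3 <- R3 - (1)*R1:  [  0   3   7  12 ]
R3 <- R3 - (1)*R2:  [ 0  0  3  9 ]
Row echelon form:
[ 1  0  1  |  3 ]
[ 0  3  4  |  3 ]
[ 0  0  3  |  9 ]
Back-substitution:
w = (9) / 3 = 3
v = (3 - (4)*(3)) / 3 = -3
u = (3 - (1)*(3)) / 1 = 0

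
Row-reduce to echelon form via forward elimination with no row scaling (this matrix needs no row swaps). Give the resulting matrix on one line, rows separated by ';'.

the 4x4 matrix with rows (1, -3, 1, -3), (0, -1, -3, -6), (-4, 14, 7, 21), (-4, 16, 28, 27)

Forward elimination:
R3 <- R3 - (-4)*R1:  [  0   2  11   9 ]
R4 <- R4 - (-4)*R1:  [  0   4  32  15 ]
R3 <- R3 - (-2)*R2:  [  0   0   5  -3 ]
R4 <- R4 - (-4)*R2:  [  0   0  20  -9 ]
R4 <- R4 - (4)*R3:  [ 0  0  0  3 ]
Row echelon form:
[ 1  -3   1  -3 ]
[ 0  -1  -3  -6 ]
[ 0   0   5  -3 ]
[ 0   0   0   3 ]

REF = [1 -3 1 -3; 0 -1 -3 -6; 0 0 5 -3; 0 0 0 3]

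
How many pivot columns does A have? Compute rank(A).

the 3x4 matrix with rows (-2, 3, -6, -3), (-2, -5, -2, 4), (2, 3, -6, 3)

rank(A) = 3

Row reduction:
R2 <- R2 - (1)*R1:  [  0  -8   4   7 ]
R3 <- R3 - (-1)*R1:  [   0    6  -12    0 ]
R3 <- R3 - (-3/4)*R2:  [    0     0    -9  21/4 ]
Row echelon form:
[ -2   3  -6    -3 ]
[  0  -8   4     7 ]
[  0   0  -9  21/4 ]
Nonzero rows / pivot columns: 3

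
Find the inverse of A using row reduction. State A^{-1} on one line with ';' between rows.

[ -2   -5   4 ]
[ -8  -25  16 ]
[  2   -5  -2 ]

inverse = [13/2 -3/2 1; 4/5 -1/5 0; 9/2 -1 1/2]

Gauss-Jordan on [A | I]:
R1 <- (1/-2)*R1:  [    1   5/2    -2  |  -1/2     0     0 ]
R2 <- R2 - (-8)*R1:  [  0  -5   0  |  -4   1   0 ]
R3 <- R3 - (2)*R1:  [   0  -10    2  |    1    0    1 ]
R2 <- (1/-5)*R2:  [    0     1     0  |   4/5  -1/5     0 ]
R1 <- R1 - (5/2)*R2:  [    1     0    -2  |  -5/2   1/2     0 ]
R3 <- R3 - (-10)*R2:  [  0   0   2  |   9  -2   1 ]
R3 <- (1/2)*R3:  [   0    0    1  |  9/2   -1  1/2 ]
R1 <- R1 - (-2)*R3:  [    1     0     0  |  13/2  -3/2     1 ]
Right block of [I | A^{-1}] is the inverse:
[ 13/2  -3/2    1 ]
[  4/5  -1/5    0 ]
[  9/2    -1  1/2 ]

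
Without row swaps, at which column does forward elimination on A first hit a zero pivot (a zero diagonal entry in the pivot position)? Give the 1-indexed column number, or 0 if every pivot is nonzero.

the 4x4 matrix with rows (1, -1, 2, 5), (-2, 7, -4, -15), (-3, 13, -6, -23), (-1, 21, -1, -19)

Naive forward elimination:
R2 <- R2 - (-2)*R1:  [  0   5   0  -5 ]
R3 <- R3 - (-3)*R1:  [  0  10   0  -8 ]
R4 <- R4 - (-1)*R1:  [   0   20    1  -14 ]
R3 <- R3 - (2)*R2:  [ 0  0  0  2 ]
R4 <- R4 - (4)*R2:  [ 0  0  1  6 ]
Matrix at this point:
[ 1  -1  2   5 ]
[ 0   5  0  -5 ]
[ 0   0  0   2 ]
[ 0   0  1   6 ]
Pivot entry (3,3) is zero but row 4 has 1 in column 3 -> naive elimination stops; a row interchange (e.g. R3 <-> R4) would be required here.

first zero-pivot column = 3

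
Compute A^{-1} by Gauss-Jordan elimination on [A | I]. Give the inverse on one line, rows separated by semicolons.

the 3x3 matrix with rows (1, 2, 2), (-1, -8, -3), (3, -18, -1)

Gauss-Jordan on [A | I]:
R2 <- R2 - (-1)*R1:  [  0  -6  -1  |   1   1   0 ]
R3 <- R3 - (3)*R1:  [   0  -24   -7  |   -3    0    1 ]
R2 <- (1/-6)*R2:  [    0     1   1/6  |  -1/6  -1/6     0 ]
R1 <- R1 - (2)*R2:  [   1    0  5/3  |  4/3  1/3    0 ]
R3 <- R3 - (-24)*R2:  [  0   0  -3  |  -7  -4   1 ]
R3 <- (1/-3)*R3:  [    0     0     1  |   7/3   4/3  -1/3 ]
R1 <- R1 - (5/3)*R3:  [     1      0      0  |  -23/9  -17/9    5/9 ]
R2 <- R2 - (1/6)*R3:  [     0      1      0  |   -5/9  -7/18   1/18 ]
Right block of [I | A^{-1}] is the inverse:
[ -23/9  -17/9   5/9 ]
[  -5/9  -7/18  1/18 ]
[   7/3    4/3  -1/3 ]

inverse = [-23/9 -17/9 5/9; -5/9 -7/18 1/18; 7/3 4/3 -1/3]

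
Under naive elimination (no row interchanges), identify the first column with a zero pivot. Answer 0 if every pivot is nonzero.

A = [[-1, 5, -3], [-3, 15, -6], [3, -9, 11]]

Naive forward elimination:
R2 <- R2 - (3)*R1:  [ 0  0  3 ]
R3 <- R3 - (-3)*R1:  [ 0  6  2 ]
Matrix at this point:
[ -1  5  -3 ]
[  0  0   3 ]
[  0  6   2 ]
Pivot entry (2,2) is zero but row 3 has 6 in column 2 -> naive elimination stops; a row interchange (e.g. R2 <-> R3) would be required here.

first zero-pivot column = 2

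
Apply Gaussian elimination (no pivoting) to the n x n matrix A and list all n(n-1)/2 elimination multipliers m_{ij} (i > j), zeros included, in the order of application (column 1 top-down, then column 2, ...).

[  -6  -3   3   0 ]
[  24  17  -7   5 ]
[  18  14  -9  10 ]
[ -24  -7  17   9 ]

multipliers: -4, -3, 4, 1, 1, 0

Forward elimination:
R2 <- R2 - (-4)*R1:  [ 0  5  5  5 ]
R3 <- R3 - (-3)*R1:  [  0   5   0  10 ]
R4 <- R4 - (4)*R1:  [ 0  5  5  9 ]
R3 <- R3 - (1)*R2:  [  0   0  -5   5 ]
R4 <- R4 - (1)*R2:  [ 0  0  0  4 ]
R4: entry in column 3 is already 0 -> m_{43} = 0 (no row operation needed)
Multipliers (in order of application): m_{21} = -4, m_{31} = -3, m_{41} = 4, m_{32} = 1, m_{42} = 1, m_{43} = 0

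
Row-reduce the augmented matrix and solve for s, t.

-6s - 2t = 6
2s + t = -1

(-2, 3)

Forward elimination on [A|b]:
R2 <- R2 - (-1/3)*R1:  [   0  1/3    1 ]
Row echelon form:
[ -6   -2  |  6 ]
[  0  1/3  |  1 ]
Back-substitution:
t = (1) / (1/3) = 3
s = (6 - (-2)*(3)) / -6 = -2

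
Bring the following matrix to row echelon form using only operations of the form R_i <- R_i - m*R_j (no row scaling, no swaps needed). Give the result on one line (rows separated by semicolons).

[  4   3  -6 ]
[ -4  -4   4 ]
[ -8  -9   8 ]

Forward elimination:
R2 <- R2 - (-1)*R1:  [  0  -1  -2 ]
R3 <- R3 - (-2)*R1:  [  0  -3  -4 ]
R3 <- R3 - (3)*R2:  [ 0  0  2 ]
Row echelon form:
[ 4   3  -6 ]
[ 0  -1  -2 ]
[ 0   0   2 ]

REF = [4 3 -6; 0 -1 -2; 0 0 2]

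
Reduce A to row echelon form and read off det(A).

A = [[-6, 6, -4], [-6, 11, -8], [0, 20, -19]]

det(A) = 90

Forward elimination:
R2 <- R2 - (1)*R1:  [  0   5  -4 ]
R3 <- R3 - (4)*R2:  [  0   0  -3 ]
Upper-triangular form:
[ -6  6  -4 ]
[  0  5  -4 ]
[  0  0  -3 ]
det(A) = (-1)^0 * (-6) * (5) * (-3) = 90  (0 row swaps -> sign +1)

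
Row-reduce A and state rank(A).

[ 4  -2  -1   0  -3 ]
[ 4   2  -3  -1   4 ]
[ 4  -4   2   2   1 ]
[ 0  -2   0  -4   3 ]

rank(A) = 4

Row reduction:
R2 <- R2 - (1)*R1:  [  0   4  -2  -1   7 ]
R3 <- R3 - (1)*R1:  [  0  -2   3   2   4 ]
R3 <- R3 - (-1/2)*R2:  [    0     0     2   3/2  15/2 ]
R4 <- R4 - (-1/2)*R2:  [    0     0    -1  -9/2  13/2 ]
R4 <- R4 - (-1/2)*R3:  [     0      0      0  -15/4   41/4 ]
Row echelon form:
[ 4  -2  -1      0    -3 ]
[ 0   4  -2     -1     7 ]
[ 0   0   2    3/2  15/2 ]
[ 0   0   0  -15/4  41/4 ]
Nonzero rows / pivot columns: 4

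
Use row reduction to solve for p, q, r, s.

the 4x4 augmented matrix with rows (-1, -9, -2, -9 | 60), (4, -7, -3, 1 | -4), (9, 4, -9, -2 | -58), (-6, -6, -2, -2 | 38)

(-3, -3, 3, -4)

Forward elimination on [A|b]:
R2 <- R2 - (-4)*R1:  [   0  -43  -11  -35  236 ]
R3 <- R3 - (-9)*R1:  [   0  -77  -27  -83  482 ]
R4 <- R4 - (6)*R1:  [    0    48    10    52  -322 ]
R3 <- R3 - (77/43)*R2:  [       0        0  -314/43  -874/43  2554/43 ]
R4 <- R4 - (-48/43)*R2:  [        0         0    -98/43    556/43  -2518/43 ]
R4 <- R4 - (49/157)*R3:  [          0           0           0    3026/157  -12104/157 ]
Row echelon form:
[ -1   -9       -2        -9  |          60 ]
[  0  -43      -11       -35  |         236 ]
[  0    0  -314/43   -874/43  |     2554/43 ]
[  0    0        0  3026/157  |  -12104/157 ]
Back-substitution:
s = (-12104/157) / (3026/157) = -4
r = (2554/43 - (-874/43)*(-4)) / (-314/43) = 3
q = (236 - (-11)*(3) - (-35)*(-4)) / -43 = -3
p = (60 - (-9)*(-3) - (-2)*(3) - (-9)*(-4)) / -1 = -3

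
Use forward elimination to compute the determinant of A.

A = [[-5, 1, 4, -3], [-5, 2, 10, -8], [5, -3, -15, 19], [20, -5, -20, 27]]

Forward elimination:
R2 <- R2 - (1)*R1:  [  0   1   6  -5 ]
R3 <- R3 - (-1)*R1:  [   0   -2  -11   16 ]
R4 <- R4 - (-4)*R1:  [  0  -1  -4  15 ]
R3 <- R3 - (-2)*R2:  [ 0  0  1  6 ]
R4 <- R4 - (-1)*R2:  [  0   0   2  10 ]
R4 <- R4 - (2)*R3:  [  0   0   0  -2 ]
Upper-triangular form:
[ -5  1  4  -3 ]
[  0  1  6  -5 ]
[  0  0  1   6 ]
[  0  0  0  -2 ]
det(A) = (-1)^0 * (-5) * (1) * (1) * (-2) = 10  (0 row swaps -> sign +1)

det(A) = 10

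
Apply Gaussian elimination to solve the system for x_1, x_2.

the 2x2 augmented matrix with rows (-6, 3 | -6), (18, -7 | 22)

Forward elimination on [A|b]:
R2 <- R2 - (-3)*R1:  [ 0  2  4 ]
Row echelon form:
[ -6  3  |  -6 ]
[  0  2  |   4 ]
Back-substitution:
x_2 = (4) / 2 = 2
x_1 = (-6 - (3)*(2)) / -6 = 2

(2, 2)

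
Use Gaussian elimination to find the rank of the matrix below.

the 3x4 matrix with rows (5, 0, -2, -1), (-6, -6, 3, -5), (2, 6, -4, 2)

Row reduction:
R2 <- R2 - (-6/5)*R1:  [     0     -6    3/5  -31/5 ]
R3 <- R3 - (2/5)*R1:  [     0      6  -16/5   12/5 ]
R3 <- R3 - (-1)*R2:  [     0      0  -13/5  -19/5 ]
Row echelon form:
[ 5   0     -2     -1 ]
[ 0  -6    3/5  -31/5 ]
[ 0   0  -13/5  -19/5 ]
Nonzero rows / pivot columns: 3

rank(A) = 3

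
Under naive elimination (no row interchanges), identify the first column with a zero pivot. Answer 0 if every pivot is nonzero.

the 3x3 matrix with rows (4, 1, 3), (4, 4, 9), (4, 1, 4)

first zero-pivot column = 0

Naive forward elimination:
R2 <- R2 - (1)*R1:  [ 0  3  6 ]
R3 <- R3 - (1)*R1:  [ 0  0  1 ]
All pivots nonzero; naive elimination completes without hitting a zero pivot.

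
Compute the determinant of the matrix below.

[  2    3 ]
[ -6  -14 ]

det(A) = -10

Forward elimination:
R2 <- R2 - (-3)*R1:  [  0  -5 ]
Upper-triangular form:
[ 2   3 ]
[ 0  -5 ]
det(A) = (-1)^0 * (2) * (-5) = -10  (0 row swaps -> sign +1)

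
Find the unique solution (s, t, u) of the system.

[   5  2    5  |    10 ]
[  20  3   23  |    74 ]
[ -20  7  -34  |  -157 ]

(1, -5, 3)

Forward elimination on [A|b]:
R2 <- R2 - (4)*R1:  [  0  -5   3  34 ]
R3 <- R3 - (-4)*R1:  [    0    15   -14  -117 ]
R3 <- R3 - (-3)*R2:  [   0    0   -5  -15 ]
Row echelon form:
[ 5   2   5  |   10 ]
[ 0  -5   3  |   34 ]
[ 0   0  -5  |  -15 ]
Back-substitution:
u = (-15) / -5 = 3
t = (34 - (3)*(3)) / -5 = -5
s = (10 - (2)*(-5) - (5)*(3)) / 5 = 1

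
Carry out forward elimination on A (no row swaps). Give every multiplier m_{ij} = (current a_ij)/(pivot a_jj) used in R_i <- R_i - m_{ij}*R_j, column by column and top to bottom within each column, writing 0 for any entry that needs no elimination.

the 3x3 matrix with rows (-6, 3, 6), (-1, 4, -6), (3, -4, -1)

multipliers: 1/6, -1/2, -5/7

Forward elimination:
R2 <- R2 - (1/6)*R1:  [   0  7/2   -7 ]
R3 <- R3 - (-1/2)*R1:  [    0  -5/2     2 ]
R3 <- R3 - (-5/7)*R2:  [  0   0  -3 ]
Multipliers (in order of application): m_{21} = 1/6, m_{31} = -1/2, m_{32} = -5/7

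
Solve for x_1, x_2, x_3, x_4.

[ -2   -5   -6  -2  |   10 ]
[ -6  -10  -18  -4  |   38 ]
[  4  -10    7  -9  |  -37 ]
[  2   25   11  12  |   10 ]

Forward elimination on [A|b]:
R2 <- R2 - (3)*R1:  [ 0  5  0  2  8 ]
R3 <- R3 - (-2)*R1:  [   0  -20   -5  -13  -17 ]
R4 <- R4 - (-1)*R1:  [  0  20   5  10  20 ]
R3 <- R3 - (-4)*R2:  [  0   0  -5  -5  15 ]
R4 <- R4 - (4)*R2:  [   0    0    5    2  -12 ]
R4 <- R4 - (-1)*R3:  [  0   0   0  -3   3 ]
Row echelon form:
[ -2  -5  -6  -2  |  10 ]
[  0   5   0   2  |   8 ]
[  0   0  -5  -5  |  15 ]
[  0   0   0  -3  |   3 ]
Back-substitution:
x_4 = (3) / -3 = -1
x_3 = (15 - (-5)*(-1)) / -5 = -2
x_2 = (8 - (2)*(-1)) / 5 = 2
x_1 = (10 - (-5)*(2) - (-6)*(-2) - (-2)*(-1)) / -2 = -3

(-3, 2, -2, -1)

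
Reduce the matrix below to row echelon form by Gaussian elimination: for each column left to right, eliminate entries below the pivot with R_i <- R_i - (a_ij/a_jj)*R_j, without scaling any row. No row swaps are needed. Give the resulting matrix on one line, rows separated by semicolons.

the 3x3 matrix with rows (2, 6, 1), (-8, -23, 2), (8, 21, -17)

Forward elimination:
R2 <- R2 - (-4)*R1:  [ 0  1  6 ]
R3 <- R3 - (4)*R1:  [   0   -3  -21 ]
R3 <- R3 - (-3)*R2:  [  0   0  -3 ]
Row echelon form:
[ 2  6   1 ]
[ 0  1   6 ]
[ 0  0  -3 ]

REF = [2 6 1; 0 1 6; 0 0 -3]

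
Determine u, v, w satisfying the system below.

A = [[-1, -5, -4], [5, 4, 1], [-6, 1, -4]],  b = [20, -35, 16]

(-4, -4, 1)

Forward elimination on [A|b]:
R2 <- R2 - (-5)*R1:  [   0  -21  -19   65 ]
R3 <- R3 - (6)*R1:  [    0    31    20  -104 ]
R3 <- R3 - (-31/21)*R2:  [       0        0  -169/21  -169/21 ]
Row echelon form:
[ -1   -5       -4  |       20 ]
[  0  -21      -19  |       65 ]
[  0    0  -169/21  |  -169/21 ]
Back-substitution:
w = (-169/21) / (-169/21) = 1
v = (65 - (-19)*(1)) / -21 = -4
u = (20 - (-5)*(-4) - (-4)*(1)) / -1 = -4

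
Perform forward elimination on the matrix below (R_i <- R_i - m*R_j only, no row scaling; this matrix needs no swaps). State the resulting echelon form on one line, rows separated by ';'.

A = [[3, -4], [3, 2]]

Forward elimination:
R2 <- R2 - (1)*R1:  [ 0  6 ]
Row echelon form:
[ 3  -4 ]
[ 0   6 ]

REF = [3 -4; 0 6]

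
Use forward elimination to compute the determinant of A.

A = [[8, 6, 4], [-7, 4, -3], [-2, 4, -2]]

det(A) = -96

Forward elimination:
R2 <- R2 - (-7/8)*R1:  [    0  37/4   1/2 ]
R3 <- R3 - (-1/4)*R1:  [    0  11/2    -1 ]
R3 <- R3 - (22/37)*R2:  [      0       0  -48/37 ]
Upper-triangular form:
[ 8     6       4 ]
[ 0  37/4     1/2 ]
[ 0     0  -48/37 ]
det(A) = (-1)^0 * (8) * (37/4) * (-48/37) = -96  (0 row swaps -> sign +1)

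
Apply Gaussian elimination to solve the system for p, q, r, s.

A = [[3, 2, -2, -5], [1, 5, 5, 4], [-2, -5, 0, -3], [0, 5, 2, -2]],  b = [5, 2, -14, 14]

(-3, 4, -3, 0)

Forward elimination on [A|b]:
R2 <- R2 - (1/3)*R1:  [    0  13/3  17/3  17/3   1/3 ]
R3 <- R3 - (-2/3)*R1:  [     0  -11/3   -4/3  -19/3  -32/3 ]
R3 <- R3 - (-11/13)*R2:  [       0        0    45/13   -20/13  -135/13 ]
R4 <- R4 - (15/13)*R2:  [       0        0   -59/13  -111/13   177/13 ]
R4 <- R4 - (-59/45)*R3:  [     0      0      0  -95/9      0 ]
Row echelon form:
[ 3     2     -2      -5  |        5 ]
[ 0  13/3   17/3    17/3  |      1/3 ]
[ 0     0  45/13  -20/13  |  -135/13 ]
[ 0     0      0   -95/9  |        0 ]
Back-substitution:
s = (0) / (-95/9) = 0
r = (-135/13 - (-20/13)*(0)) / (45/13) = -3
q = (1/3 - (17/3)*(-3) - (17/3)*(0)) / (13/3) = 4
p = (5 - (2)*(4) - (-2)*(-3) - (-5)*(0)) / 3 = -3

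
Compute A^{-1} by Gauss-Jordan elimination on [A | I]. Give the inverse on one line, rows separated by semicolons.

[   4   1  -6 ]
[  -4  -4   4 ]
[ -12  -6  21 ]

inverse = [1 -1/4 1/3; -3/5 -1/5 -2/15; 2/5 -1/5 1/5]

Gauss-Jordan on [A | I]:
R1 <- (1/4)*R1:  [    1   1/4  -3/2  |   1/4     0     0 ]
R2 <- R2 - (-4)*R1:  [  0  -3  -2  |   1   1   0 ]
R3 <- R3 - (-12)*R1:  [  0  -3   3  |   3   0   1 ]
R2 <- (1/-3)*R2:  [    0     1   2/3  |  -1/3  -1/3     0 ]
R1 <- R1 - (1/4)*R2:  [    1     0  -5/3  |   1/3  1/12     0 ]
R3 <- R3 - (-3)*R2:  [  0   0   5  |   2  -1   1 ]
R3 <- (1/5)*R3:  [    0     0     1  |   2/5  -1/5   1/5 ]
R1 <- R1 - (-5/3)*R3:  [    1     0     0  |     1  -1/4   1/3 ]
R2 <- R2 - (2/3)*R3:  [     0      1      0  |   -3/5   -1/5  -2/15 ]
Right block of [I | A^{-1}] is the inverse:
[    1  -1/4    1/3 ]
[ -3/5  -1/5  -2/15 ]
[  2/5  -1/5    1/5 ]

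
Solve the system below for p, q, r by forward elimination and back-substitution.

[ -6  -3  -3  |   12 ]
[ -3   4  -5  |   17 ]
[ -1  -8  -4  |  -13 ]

Forward elimination on [A|b]:
R2 <- R2 - (1/2)*R1:  [    0  11/2  -7/2    11 ]
R3 <- R3 - (1/6)*R1:  [     0  -15/2   -7/2    -15 ]
R3 <- R3 - (-15/11)*R2:  [      0       0  -91/11       0 ]
Row echelon form:
[ -6    -3      -3  |  12 ]
[  0  11/2    -7/2  |  11 ]
[  0     0  -91/11  |   0 ]
Back-substitution:
r = (0) / (-91/11) = 0
q = (11 - (-7/2)*(0)) / (11/2) = 2
p = (12 - (-3)*(2) - (-3)*(0)) / -6 = -3

(-3, 2, 0)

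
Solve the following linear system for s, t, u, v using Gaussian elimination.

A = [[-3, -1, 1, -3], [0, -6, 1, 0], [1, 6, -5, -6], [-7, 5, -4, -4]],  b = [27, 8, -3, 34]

(-5, -1, 2, -3)

Forward elimination on [A|b]:
R3 <- R3 - (-1/3)*R1:  [     0   17/3  -14/3     -7      6 ]
R4 <- R4 - (7/3)*R1:  [     0   22/3  -19/3      3    -29 ]
R3 <- R3 - (-17/18)*R2:  [      0       0  -67/18      -7   122/9 ]
R4 <- R4 - (-11/9)*R2:  [      0       0   -46/9       3  -173/9 ]
R4 <- R4 - (92/67)*R3:  [        0         0         0    845/67  -2535/67 ]
Row echelon form:
[ -3  -1       1      -3  |        27 ]
[  0  -6       1       0  |         8 ]
[  0   0  -67/18      -7  |     122/9 ]
[  0   0       0  845/67  |  -2535/67 ]
Back-substitution:
v = (-2535/67) / (845/67) = -3
u = (122/9 - (-7)*(-3)) / (-67/18) = 2
t = (8 - (1)*(2)) / -6 = -1
s = (27 - (-1)*(-1) - (1)*(2) - (-3)*(-3)) / -3 = -5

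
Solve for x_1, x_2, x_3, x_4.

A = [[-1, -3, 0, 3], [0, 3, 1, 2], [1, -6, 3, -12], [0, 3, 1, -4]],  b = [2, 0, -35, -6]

(-2, 1, -5, 1)

Forward elimination on [A|b]:
R3 <- R3 - (-1)*R1:  [   0   -9    3   -9  -33 ]
R3 <- R3 - (-3)*R2:  [   0    0    6   -3  -33 ]
R4 <- R4 - (1)*R2:  [  0   0   0  -6  -6 ]
Row echelon form:
[ -1  -3  0   3  |    2 ]
[  0   3  1   2  |    0 ]
[  0   0  6  -3  |  -33 ]
[  0   0  0  -6  |   -6 ]
Back-substitution:
x_4 = (-6) / -6 = 1
x_3 = (-33 - (-3)*(1)) / 6 = -5
x_2 = (0 - (1)*(-5) - (2)*(1)) / 3 = 1
x_1 = (2 - (-3)*(1) - (3)*(1)) / -1 = -2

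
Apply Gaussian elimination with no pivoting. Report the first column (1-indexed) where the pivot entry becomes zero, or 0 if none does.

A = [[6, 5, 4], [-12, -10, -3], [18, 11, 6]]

Naive forward elimination:
R2 <- R2 - (-2)*R1:  [ 0  0  5 ]
R3 <- R3 - (3)*R1:  [  0  -4  -6 ]
Matrix at this point:
[ 6   5   4 ]
[ 0   0   5 ]
[ 0  -4  -6 ]
Pivot entry (2,2) is zero but row 3 has -4 in column 2 -> naive elimination stops; a row interchange (e.g. R2 <-> R3) would be required here.

first zero-pivot column = 2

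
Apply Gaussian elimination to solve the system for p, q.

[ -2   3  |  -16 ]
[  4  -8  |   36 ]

Forward elimination on [A|b]:
R2 <- R2 - (-2)*R1:  [  0  -2   4 ]
Row echelon form:
[ -2   3  |  -16 ]
[  0  -2  |    4 ]
Back-substitution:
q = (4) / -2 = -2
p = (-16 - (3)*(-2)) / -2 = 5

(5, -2)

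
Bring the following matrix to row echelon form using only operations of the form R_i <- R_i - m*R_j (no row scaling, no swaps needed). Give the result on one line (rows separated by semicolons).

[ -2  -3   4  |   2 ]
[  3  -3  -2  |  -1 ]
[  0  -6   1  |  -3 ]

REF = [-2 -3 4 2; 0 -15/2 4 2; 0 0 -11/5 -23/5]

Forward elimination:
R2 <- R2 - (-3/2)*R1:  [     0  -15/2      4      2 ]
R3 <- R3 - (4/5)*R2:  [     0      0  -11/5  -23/5 ]
Row echelon form:
[ -2     -3      4  |      2 ]
[  0  -15/2      4  |      2 ]
[  0      0  -11/5  |  -23/5 ]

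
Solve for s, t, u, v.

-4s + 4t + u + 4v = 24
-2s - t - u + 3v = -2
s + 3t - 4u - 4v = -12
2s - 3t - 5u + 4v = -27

Forward elimination on [A|b]:
R2 <- R2 - (1/2)*R1:  [    0    -3  -3/2     1   -14 ]
R3 <- R3 - (-1/4)*R1:  [     0      4  -15/4     -3     -6 ]
R4 <- R4 - (-1/2)*R1:  [    0    -1  -9/2     6   -15 ]
R3 <- R3 - (-4/3)*R2:  [     0      0  -23/4   -5/3  -74/3 ]
R4 <- R4 - (1/3)*R2:  [     0      0     -4   17/3  -31/3 ]
R4 <- R4 - (16/23)*R3:  [      0       0       0  157/23  157/23 ]
Row echelon form:
[ -4   4      1       4  |      24 ]
[  0  -3   -3/2       1  |     -14 ]
[  0   0  -23/4    -5/3  |   -74/3 ]
[  0   0      0  157/23  |  157/23 ]
Back-substitution:
v = (157/23) / (157/23) = 1
u = (-74/3 - (-5/3)*(1)) / (-23/4) = 4
t = (-14 - (-3/2)*(4) - (1)*(1)) / -3 = 3
s = (24 - (4)*(3) - (1)*(4) - (4)*(1)) / -4 = -1

(-1, 3, 4, 1)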